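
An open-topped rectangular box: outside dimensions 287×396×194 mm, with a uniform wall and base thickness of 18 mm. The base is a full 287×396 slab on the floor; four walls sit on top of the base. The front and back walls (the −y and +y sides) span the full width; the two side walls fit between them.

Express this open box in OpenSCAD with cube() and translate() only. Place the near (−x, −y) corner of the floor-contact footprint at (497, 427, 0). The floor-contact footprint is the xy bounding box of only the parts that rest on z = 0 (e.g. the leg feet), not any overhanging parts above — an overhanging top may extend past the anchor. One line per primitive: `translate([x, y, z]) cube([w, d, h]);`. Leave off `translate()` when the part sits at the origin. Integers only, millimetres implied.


translate([497, 427, 0]) cube([287, 396, 18]);
translate([497, 427, 18]) cube([287, 18, 176]);
translate([497, 805, 18]) cube([287, 18, 176]);
translate([497, 445, 18]) cube([18, 360, 176]);
translate([766, 445, 18]) cube([18, 360, 176]);


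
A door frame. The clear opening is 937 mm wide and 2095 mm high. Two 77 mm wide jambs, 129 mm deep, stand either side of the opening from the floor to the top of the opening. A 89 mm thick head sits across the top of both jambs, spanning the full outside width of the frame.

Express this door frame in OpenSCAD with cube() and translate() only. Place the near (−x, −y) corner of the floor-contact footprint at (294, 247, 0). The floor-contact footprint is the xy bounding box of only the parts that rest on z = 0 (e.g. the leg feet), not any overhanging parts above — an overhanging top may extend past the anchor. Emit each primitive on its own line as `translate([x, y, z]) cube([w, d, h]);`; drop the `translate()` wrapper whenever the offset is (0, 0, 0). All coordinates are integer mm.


translate([294, 247, 0]) cube([77, 129, 2095]);
translate([1308, 247, 0]) cube([77, 129, 2095]);
translate([294, 247, 2095]) cube([1091, 129, 89]);


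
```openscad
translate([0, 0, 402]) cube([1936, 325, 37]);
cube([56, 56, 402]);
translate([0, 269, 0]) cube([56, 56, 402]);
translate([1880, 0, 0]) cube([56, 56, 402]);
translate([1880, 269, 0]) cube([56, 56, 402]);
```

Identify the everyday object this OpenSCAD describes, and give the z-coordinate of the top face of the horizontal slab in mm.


A bench. The seat-top height is 439 mm.

A long slab on four corner posts — a bench. The slab sits at z = 402 with thickness 37, so the top is 402 + 37 = 439 mm.


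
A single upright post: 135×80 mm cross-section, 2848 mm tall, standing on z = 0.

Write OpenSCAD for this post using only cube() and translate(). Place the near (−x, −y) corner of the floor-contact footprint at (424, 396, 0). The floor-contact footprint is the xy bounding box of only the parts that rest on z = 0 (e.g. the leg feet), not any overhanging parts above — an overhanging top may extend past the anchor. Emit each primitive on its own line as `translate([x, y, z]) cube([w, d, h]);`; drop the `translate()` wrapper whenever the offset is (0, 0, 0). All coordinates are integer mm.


translate([424, 396, 0]) cube([135, 80, 2848]);


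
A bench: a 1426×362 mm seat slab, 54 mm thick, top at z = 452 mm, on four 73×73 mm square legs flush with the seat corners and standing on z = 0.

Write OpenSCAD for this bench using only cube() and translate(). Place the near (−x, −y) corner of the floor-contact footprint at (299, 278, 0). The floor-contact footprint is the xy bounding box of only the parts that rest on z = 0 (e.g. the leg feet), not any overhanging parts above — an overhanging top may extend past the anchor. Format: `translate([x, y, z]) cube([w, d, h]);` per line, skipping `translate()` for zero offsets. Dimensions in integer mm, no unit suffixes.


translate([299, 278, 398]) cube([1426, 362, 54]);
translate([299, 278, 0]) cube([73, 73, 398]);
translate([299, 567, 0]) cube([73, 73, 398]);
translate([1652, 278, 0]) cube([73, 73, 398]);
translate([1652, 567, 0]) cube([73, 73, 398]);


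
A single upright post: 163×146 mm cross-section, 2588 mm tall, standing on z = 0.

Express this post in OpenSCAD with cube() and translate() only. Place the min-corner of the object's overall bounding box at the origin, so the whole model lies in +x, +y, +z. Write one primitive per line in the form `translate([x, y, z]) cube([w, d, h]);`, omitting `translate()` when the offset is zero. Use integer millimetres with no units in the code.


cube([163, 146, 2588]);


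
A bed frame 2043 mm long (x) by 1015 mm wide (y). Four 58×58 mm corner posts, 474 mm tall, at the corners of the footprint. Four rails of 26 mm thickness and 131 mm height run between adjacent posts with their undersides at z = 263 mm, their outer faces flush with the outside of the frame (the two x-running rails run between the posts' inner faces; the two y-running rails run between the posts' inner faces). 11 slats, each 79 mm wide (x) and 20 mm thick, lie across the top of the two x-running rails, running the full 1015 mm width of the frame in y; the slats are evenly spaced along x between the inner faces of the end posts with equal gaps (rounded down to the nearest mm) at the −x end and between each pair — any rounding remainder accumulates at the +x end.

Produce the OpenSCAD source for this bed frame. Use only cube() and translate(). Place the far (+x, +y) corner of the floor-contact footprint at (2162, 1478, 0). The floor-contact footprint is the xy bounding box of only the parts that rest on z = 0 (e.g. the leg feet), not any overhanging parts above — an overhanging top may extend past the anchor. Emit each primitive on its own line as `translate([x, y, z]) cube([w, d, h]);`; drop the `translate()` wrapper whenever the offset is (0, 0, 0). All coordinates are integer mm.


translate([119, 463, 0]) cube([58, 58, 474]);
translate([119, 1420, 0]) cube([58, 58, 474]);
translate([2104, 463, 0]) cube([58, 58, 474]);
translate([2104, 1420, 0]) cube([58, 58, 474]);
translate([177, 463, 263]) cube([1927, 26, 131]);
translate([177, 1452, 263]) cube([1927, 26, 131]);
translate([119, 521, 263]) cube([26, 899, 131]);
translate([2136, 521, 263]) cube([26, 899, 131]);
translate([265, 463, 394]) cube([79, 1015, 20]);
translate([432, 463, 394]) cube([79, 1015, 20]);
translate([599, 463, 394]) cube([79, 1015, 20]);
translate([766, 463, 394]) cube([79, 1015, 20]);
translate([933, 463, 394]) cube([79, 1015, 20]);
translate([1100, 463, 394]) cube([79, 1015, 20]);
translate([1267, 463, 394]) cube([79, 1015, 20]);
translate([1434, 463, 394]) cube([79, 1015, 20]);
translate([1601, 463, 394]) cube([79, 1015, 20]);
translate([1768, 463, 394]) cube([79, 1015, 20]);
translate([1935, 463, 394]) cube([79, 1015, 20]);


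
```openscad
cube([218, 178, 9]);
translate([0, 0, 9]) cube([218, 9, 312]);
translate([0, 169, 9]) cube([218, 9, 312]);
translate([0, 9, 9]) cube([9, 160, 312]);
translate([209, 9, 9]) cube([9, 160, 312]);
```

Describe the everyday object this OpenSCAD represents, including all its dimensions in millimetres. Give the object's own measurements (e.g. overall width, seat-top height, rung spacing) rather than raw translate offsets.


An open-topped rectangular box: outside dimensions 218×178×321 mm, with a uniform wall and base thickness of 9 mm. The base is a full 218×178 slab on the floor; four walls sit on top of the base. The front and back walls (the −y and +y sides) span the full width; the two side walls fit between them.


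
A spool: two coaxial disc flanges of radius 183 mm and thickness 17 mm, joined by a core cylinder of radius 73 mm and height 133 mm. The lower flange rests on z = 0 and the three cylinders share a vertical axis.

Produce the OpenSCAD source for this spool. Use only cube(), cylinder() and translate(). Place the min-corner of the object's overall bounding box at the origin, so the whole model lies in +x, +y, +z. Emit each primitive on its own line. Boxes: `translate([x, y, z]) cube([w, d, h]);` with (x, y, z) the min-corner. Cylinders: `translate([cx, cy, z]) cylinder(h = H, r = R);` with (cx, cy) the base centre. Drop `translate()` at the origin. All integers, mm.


translate([183, 183, 0]) cylinder(h = 17, r = 183);
translate([183, 183, 17]) cylinder(h = 133, r = 73);
translate([183, 183, 150]) cylinder(h = 17, r = 183);


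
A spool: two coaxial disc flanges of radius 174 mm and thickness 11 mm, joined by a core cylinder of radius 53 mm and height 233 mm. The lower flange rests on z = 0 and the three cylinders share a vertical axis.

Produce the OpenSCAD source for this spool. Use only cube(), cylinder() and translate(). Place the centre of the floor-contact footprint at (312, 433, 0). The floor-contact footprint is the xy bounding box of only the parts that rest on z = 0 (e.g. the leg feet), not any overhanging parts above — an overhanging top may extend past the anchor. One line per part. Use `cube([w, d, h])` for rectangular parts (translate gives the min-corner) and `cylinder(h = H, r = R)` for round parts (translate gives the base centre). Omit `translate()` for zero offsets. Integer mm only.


translate([312, 433, 0]) cylinder(h = 11, r = 174);
translate([312, 433, 11]) cylinder(h = 233, r = 53);
translate([312, 433, 244]) cylinder(h = 11, r = 174);


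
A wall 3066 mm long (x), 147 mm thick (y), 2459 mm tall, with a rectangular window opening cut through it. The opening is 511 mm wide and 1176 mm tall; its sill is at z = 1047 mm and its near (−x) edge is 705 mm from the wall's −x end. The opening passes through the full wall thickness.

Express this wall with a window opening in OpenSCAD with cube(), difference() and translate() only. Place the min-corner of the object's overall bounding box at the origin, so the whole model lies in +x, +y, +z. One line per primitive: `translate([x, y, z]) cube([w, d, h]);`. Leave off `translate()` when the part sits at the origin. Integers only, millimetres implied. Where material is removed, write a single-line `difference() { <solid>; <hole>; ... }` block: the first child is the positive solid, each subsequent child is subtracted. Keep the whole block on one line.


difference() { cube([3066, 147, 2459]); translate([705, 0, 1047]) cube([511, 147, 1176]); }


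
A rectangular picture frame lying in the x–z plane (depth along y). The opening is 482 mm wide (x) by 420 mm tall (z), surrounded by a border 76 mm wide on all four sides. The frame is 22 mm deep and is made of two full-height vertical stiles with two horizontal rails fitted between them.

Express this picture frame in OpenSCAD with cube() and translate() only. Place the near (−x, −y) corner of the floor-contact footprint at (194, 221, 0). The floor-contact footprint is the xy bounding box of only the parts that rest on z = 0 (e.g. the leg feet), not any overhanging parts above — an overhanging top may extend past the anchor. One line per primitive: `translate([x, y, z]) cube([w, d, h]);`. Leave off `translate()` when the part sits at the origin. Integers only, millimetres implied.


translate([194, 221, 0]) cube([76, 22, 572]);
translate([752, 221, 0]) cube([76, 22, 572]);
translate([270, 221, 0]) cube([482, 22, 76]);
translate([270, 221, 496]) cube([482, 22, 76]);


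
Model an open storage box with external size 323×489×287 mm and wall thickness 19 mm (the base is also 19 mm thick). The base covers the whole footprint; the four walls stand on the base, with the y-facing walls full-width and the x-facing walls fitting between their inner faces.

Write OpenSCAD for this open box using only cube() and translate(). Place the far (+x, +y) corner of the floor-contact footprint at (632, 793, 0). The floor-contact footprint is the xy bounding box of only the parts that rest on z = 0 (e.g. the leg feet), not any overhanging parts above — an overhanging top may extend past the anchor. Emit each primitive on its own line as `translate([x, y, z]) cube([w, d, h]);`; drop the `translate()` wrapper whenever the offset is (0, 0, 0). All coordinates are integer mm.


translate([309, 304, 0]) cube([323, 489, 19]);
translate([309, 304, 19]) cube([323, 19, 268]);
translate([309, 774, 19]) cube([323, 19, 268]);
translate([309, 323, 19]) cube([19, 451, 268]);
translate([613, 323, 19]) cube([19, 451, 268]);


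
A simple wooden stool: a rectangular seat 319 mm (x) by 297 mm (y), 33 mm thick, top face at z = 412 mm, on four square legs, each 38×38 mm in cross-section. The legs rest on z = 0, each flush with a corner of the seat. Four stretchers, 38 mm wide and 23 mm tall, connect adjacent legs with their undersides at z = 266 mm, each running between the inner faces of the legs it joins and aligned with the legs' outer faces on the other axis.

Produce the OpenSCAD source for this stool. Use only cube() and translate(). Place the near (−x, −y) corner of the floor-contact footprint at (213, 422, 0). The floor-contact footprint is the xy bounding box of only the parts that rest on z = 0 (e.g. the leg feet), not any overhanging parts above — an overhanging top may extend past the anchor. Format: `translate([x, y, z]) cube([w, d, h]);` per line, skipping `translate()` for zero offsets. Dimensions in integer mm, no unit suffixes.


// leg_h = 412 - 33 = 379
// stretcher span = 319 - 2*38 = 243
translate([213, 422, 379]) cube([319, 297, 33]);
translate([213, 422, 0]) cube([38, 38, 379]);
translate([494, 422, 0]) cube([38, 38, 379]);
translate([213, 681, 0]) cube([38, 38, 379]);
translate([494, 681, 0]) cube([38, 38, 379]);
translate([251, 422, 266]) cube([243, 38, 23]);
translate([251, 681, 266]) cube([243, 38, 23]);
translate([213, 460, 266]) cube([38, 221, 23]);
translate([494, 460, 266]) cube([38, 221, 23]);


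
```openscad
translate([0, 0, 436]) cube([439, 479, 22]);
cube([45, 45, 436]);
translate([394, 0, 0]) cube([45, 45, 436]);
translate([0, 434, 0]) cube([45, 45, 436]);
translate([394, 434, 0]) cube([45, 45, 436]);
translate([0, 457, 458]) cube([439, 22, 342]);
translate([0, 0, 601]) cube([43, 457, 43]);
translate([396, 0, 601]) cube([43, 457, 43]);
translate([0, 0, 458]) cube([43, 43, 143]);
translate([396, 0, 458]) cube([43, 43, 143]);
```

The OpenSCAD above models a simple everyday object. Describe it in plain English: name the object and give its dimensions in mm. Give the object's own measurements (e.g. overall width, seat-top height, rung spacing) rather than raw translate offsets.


A chair. The seat is a 439×479×22 mm slab with its top at z = 458 mm, on four 45×45 mm corner legs (flush with the seat edges, standing on z = 0). A flat backrest 22 mm thick, 342 mm tall, spans the full seat width and rises from the seat top along its +y edge, rear face flush with the rear of the seat. Two armrests of 43×43 mm section run along each side from the seat's front edge to the front of the backrest, top faces 186 mm above the seat top and outer faces flush with the seat's x-edges; a 43×43 mm post under the front of each armrest stands on the seat at the front corner.


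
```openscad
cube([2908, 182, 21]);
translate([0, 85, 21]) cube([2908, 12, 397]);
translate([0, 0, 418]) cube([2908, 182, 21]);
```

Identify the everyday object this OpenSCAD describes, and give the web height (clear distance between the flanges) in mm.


An I-beam. The web height is 397 mm.

Two wide flanges with a thin centred web — an I-beam. Overall 439 mm minus two 21 mm flanges gives a web of 439 − 2·21 = 397 mm.


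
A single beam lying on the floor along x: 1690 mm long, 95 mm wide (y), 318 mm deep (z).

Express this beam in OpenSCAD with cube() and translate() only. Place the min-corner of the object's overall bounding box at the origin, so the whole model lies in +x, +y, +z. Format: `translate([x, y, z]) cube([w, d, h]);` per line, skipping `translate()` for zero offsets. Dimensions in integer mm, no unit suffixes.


cube([1690, 95, 318]);


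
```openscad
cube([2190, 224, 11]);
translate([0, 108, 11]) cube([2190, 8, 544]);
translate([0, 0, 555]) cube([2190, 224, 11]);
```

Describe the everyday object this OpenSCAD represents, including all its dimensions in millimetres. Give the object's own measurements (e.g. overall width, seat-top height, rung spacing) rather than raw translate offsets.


An I-beam lying along x, 2190 mm long. Overall section height 566 mm. Two flanges 224 mm wide (y) and 11 mm thick, one on the floor and one at the top; a web 8 mm thick runs between them, centred on the flange width.


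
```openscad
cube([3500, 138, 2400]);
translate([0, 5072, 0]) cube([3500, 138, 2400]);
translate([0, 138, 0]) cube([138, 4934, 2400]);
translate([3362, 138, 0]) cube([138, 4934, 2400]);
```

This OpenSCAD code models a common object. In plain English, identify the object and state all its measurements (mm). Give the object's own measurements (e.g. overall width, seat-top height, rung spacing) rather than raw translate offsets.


The wall frame of a small rectangular building: four walls, each 2400 mm tall and 138 mm thick, enclosing a footprint 3500 mm (x) by 5210 mm (y) outside-to-outside, with no floor or roof. The front and back walls (the −y and +y sides) span the full width; the two side walls fit between them.


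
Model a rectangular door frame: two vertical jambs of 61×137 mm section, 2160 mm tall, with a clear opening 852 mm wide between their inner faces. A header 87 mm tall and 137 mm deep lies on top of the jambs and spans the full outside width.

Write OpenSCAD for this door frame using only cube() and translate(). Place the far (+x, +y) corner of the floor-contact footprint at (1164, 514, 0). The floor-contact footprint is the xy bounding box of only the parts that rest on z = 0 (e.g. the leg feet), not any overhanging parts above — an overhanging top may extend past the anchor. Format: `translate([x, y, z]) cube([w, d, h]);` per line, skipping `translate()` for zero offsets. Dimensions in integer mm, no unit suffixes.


translate([190, 377, 0]) cube([61, 137, 2160]);
translate([1103, 377, 0]) cube([61, 137, 2160]);
translate([190, 377, 2160]) cube([974, 137, 87]);


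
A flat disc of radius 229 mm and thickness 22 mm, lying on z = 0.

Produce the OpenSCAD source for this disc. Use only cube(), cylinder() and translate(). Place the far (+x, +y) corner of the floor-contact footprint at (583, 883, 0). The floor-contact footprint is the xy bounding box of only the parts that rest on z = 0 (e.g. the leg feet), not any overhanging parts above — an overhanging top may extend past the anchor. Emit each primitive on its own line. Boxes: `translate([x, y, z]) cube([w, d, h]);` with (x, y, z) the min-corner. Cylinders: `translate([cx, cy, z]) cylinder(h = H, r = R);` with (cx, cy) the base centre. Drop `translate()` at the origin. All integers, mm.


translate([354, 654, 0]) cylinder(h = 22, r = 229);


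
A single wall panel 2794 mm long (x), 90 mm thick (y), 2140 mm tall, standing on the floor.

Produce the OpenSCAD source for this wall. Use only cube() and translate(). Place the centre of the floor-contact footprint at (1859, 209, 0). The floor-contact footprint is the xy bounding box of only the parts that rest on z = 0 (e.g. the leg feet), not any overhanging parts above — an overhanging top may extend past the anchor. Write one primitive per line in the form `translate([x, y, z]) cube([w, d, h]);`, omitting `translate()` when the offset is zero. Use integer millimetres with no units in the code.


translate([462, 164, 0]) cube([2794, 90, 2140]);


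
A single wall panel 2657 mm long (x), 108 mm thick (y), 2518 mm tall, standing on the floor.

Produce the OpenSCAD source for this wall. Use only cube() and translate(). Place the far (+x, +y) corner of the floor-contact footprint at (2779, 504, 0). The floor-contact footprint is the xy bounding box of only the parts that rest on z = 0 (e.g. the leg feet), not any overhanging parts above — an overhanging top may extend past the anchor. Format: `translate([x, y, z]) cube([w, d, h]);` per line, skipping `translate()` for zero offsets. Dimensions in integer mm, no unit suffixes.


translate([122, 396, 0]) cube([2657, 108, 2518]);


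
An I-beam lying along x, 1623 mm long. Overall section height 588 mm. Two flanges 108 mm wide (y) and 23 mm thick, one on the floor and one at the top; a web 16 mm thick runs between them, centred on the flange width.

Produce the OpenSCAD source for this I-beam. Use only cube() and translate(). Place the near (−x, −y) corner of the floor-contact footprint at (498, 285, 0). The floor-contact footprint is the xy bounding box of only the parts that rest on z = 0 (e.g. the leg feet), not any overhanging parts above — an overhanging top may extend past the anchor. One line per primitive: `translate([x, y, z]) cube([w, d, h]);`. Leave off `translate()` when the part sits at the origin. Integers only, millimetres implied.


translate([498, 285, 0]) cube([1623, 108, 23]);
translate([498, 331, 23]) cube([1623, 16, 542]);
translate([498, 285, 565]) cube([1623, 108, 23]);


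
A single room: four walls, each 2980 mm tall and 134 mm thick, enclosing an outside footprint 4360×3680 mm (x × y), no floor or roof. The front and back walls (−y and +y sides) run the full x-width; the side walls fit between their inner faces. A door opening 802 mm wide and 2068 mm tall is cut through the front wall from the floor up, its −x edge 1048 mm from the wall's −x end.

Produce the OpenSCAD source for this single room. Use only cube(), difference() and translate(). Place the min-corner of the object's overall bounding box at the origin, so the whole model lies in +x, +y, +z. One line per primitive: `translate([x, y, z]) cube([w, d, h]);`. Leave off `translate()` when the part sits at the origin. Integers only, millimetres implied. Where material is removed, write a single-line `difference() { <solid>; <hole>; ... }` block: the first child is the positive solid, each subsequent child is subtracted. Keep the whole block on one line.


difference() { cube([4360, 134, 2980]); translate([1048, 0, 0]) cube([802, 134, 2068]); }
translate([0, 3546, 0]) cube([4360, 134, 2980]);
translate([0, 134, 0]) cube([134, 3412, 2980]);
translate([4226, 134, 0]) cube([134, 3412, 2980]);


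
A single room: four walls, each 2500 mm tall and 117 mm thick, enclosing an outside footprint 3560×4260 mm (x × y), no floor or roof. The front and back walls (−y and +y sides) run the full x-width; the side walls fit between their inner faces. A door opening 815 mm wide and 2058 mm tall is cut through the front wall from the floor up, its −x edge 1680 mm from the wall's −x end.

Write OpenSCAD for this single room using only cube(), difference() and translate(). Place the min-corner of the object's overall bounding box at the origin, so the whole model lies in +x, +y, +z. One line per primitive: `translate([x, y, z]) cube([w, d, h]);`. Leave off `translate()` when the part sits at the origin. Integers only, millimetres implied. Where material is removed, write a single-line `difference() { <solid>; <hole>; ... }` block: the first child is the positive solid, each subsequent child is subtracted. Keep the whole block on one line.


difference() { cube([3560, 117, 2500]); translate([1680, 0, 0]) cube([815, 117, 2058]); }
translate([0, 4143, 0]) cube([3560, 117, 2500]);
translate([0, 117, 0]) cube([117, 4026, 2500]);
translate([3443, 117, 0]) cube([117, 4026, 2500]);


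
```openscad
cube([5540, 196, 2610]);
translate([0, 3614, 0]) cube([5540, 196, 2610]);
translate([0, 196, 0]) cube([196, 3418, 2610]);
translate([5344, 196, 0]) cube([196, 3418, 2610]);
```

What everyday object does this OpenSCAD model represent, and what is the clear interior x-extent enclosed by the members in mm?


A house (or room) frame. The interior width is 5148 mm.

Four 2610 mm walls enclosing a rectangle with no floor or roof — a room or house frame. Outside width is 5540 mm and wall thickness is 196 mm, so the interior width is 5540 − 2 × 196 = 5148 mm.


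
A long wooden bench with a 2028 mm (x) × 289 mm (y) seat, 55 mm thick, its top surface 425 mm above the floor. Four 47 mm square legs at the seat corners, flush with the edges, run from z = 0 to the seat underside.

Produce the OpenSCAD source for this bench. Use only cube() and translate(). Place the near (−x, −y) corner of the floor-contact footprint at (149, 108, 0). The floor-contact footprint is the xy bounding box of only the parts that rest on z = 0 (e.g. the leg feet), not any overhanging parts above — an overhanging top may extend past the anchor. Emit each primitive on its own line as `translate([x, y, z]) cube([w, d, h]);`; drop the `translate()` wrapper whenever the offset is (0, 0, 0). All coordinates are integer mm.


translate([149, 108, 370]) cube([2028, 289, 55]);
translate([149, 108, 0]) cube([47, 47, 370]);
translate([149, 350, 0]) cube([47, 47, 370]);
translate([2130, 108, 0]) cube([47, 47, 370]);
translate([2130, 350, 0]) cube([47, 47, 370]);


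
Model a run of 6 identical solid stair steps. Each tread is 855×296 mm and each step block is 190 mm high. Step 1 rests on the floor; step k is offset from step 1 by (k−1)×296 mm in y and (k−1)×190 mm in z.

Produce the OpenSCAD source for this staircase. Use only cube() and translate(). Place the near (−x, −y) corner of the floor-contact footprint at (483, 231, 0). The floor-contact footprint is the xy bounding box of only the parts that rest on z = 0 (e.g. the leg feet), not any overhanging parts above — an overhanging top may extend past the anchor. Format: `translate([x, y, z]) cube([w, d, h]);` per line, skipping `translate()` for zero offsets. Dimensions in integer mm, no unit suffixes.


translate([483, 231, 0]) cube([855, 296, 190]);
translate([483, 527, 190]) cube([855, 296, 190]);
translate([483, 823, 380]) cube([855, 296, 190]);
translate([483, 1119, 570]) cube([855, 296, 190]);
translate([483, 1415, 760]) cube([855, 296, 190]);
translate([483, 1711, 950]) cube([855, 296, 190]);


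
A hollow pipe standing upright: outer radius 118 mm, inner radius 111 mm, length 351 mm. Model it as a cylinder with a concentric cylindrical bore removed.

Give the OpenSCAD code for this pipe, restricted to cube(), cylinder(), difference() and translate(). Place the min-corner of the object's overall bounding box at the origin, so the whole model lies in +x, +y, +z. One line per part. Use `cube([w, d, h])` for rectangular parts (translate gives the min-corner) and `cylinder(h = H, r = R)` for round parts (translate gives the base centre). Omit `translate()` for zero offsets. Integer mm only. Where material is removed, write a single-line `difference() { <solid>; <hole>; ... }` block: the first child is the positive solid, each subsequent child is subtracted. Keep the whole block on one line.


difference() { translate([118, 118, 0]) cylinder(h = 351, r = 118); translate([118, 118, 0]) cylinder(h = 351, r = 111); }


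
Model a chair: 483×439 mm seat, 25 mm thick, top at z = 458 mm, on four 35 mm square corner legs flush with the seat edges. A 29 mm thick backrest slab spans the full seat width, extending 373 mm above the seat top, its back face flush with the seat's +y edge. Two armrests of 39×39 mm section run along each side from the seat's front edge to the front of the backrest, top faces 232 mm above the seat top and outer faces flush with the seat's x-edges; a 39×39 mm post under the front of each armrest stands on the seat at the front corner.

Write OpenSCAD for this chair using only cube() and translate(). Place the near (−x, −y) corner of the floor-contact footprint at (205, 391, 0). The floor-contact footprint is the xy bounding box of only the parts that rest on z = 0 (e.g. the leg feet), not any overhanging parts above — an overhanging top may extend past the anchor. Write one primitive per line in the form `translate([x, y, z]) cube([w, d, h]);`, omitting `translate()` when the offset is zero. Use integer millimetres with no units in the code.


// leg_h = 458 - 25 = 433
// arm post h = 232 - 39 = 193
translate([205, 391, 433]) cube([483, 439, 25]);
translate([205, 391, 0]) cube([35, 35, 433]);
translate([653, 391, 0]) cube([35, 35, 433]);
translate([205, 795, 0]) cube([35, 35, 433]);
translate([653, 795, 0]) cube([35, 35, 433]);
translate([205, 801, 458]) cube([483, 29, 373]);
translate([205, 391, 651]) cube([39, 410, 39]);
translate([649, 391, 651]) cube([39, 410, 39]);
translate([205, 391, 458]) cube([39, 39, 193]);
translate([649, 391, 458]) cube([39, 39, 193]);


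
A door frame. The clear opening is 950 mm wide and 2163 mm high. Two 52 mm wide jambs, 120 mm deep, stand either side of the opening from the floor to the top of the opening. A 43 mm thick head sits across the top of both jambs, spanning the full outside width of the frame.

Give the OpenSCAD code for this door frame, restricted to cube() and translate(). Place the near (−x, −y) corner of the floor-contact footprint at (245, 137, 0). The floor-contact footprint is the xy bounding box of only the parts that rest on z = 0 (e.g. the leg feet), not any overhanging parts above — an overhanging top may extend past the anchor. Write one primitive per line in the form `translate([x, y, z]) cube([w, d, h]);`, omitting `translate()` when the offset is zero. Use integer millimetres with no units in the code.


translate([245, 137, 0]) cube([52, 120, 2163]);
translate([1247, 137, 0]) cube([52, 120, 2163]);
translate([245, 137, 2163]) cube([1054, 120, 43]);


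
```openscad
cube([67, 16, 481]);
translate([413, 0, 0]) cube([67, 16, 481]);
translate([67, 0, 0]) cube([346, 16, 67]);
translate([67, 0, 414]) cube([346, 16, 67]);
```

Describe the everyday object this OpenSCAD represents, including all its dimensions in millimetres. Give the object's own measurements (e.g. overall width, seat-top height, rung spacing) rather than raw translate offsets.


A rectangular picture frame lying in the x–z plane (depth along y). The opening is 346 mm wide (x) by 347 mm tall (z), surrounded by a border 67 mm wide on all four sides. The frame is 16 mm deep and is made of two full-height vertical stiles with two horizontal rails fitted between them.


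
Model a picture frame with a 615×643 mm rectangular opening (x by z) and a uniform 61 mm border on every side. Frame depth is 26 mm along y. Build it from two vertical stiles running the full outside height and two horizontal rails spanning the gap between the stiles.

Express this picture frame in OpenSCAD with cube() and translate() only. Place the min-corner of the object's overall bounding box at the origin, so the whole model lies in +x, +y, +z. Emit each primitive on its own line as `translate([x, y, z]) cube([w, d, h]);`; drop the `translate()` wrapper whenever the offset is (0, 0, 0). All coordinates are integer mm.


cube([61, 26, 765]);
translate([676, 0, 0]) cube([61, 26, 765]);
translate([61, 0, 0]) cube([615, 26, 61]);
translate([61, 0, 704]) cube([615, 26, 61]);


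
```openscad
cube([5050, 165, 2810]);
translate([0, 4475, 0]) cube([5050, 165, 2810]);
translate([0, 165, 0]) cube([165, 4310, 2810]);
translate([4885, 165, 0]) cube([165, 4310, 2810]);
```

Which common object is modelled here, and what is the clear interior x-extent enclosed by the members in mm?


A house (or room) frame. The interior width is 4720 mm.

Four 2810 mm walls enclosing a rectangle with no floor or roof — a room or house frame. Outside width is 5050 mm and wall thickness is 165 mm, so the interior width is 5050 − 2 × 165 = 4720 mm.


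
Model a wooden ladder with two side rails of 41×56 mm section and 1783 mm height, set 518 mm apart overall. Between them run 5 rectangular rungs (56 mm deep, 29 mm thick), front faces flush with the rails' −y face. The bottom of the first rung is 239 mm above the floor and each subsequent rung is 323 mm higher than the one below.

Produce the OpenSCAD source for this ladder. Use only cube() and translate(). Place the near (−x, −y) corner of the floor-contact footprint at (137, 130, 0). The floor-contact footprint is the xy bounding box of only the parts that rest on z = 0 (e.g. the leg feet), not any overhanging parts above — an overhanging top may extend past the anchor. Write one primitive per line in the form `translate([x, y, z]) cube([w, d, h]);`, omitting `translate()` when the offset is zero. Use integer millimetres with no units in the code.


translate([137, 130, 0]) cube([41, 56, 1783]);
translate([614, 130, 0]) cube([41, 56, 1783]);
translate([178, 130, 239]) cube([436, 56, 29]);
translate([178, 130, 562]) cube([436, 56, 29]);
translate([178, 130, 885]) cube([436, 56, 29]);
translate([178, 130, 1208]) cube([436, 56, 29]);
translate([178, 130, 1531]) cube([436, 56, 29]);


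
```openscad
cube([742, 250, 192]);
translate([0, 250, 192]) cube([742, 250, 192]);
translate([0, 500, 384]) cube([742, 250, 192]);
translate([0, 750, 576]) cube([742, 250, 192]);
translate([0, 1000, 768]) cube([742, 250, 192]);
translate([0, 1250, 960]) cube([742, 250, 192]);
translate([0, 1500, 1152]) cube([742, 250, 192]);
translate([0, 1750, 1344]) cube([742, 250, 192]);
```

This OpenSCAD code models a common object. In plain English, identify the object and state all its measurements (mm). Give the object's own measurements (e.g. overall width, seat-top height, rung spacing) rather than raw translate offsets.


A straight staircase of 8 solid steps. Each step is 742 mm wide (x), 250 mm deep (y, the going) and 192 mm tall (the rise). The first step rests on the floor; each subsequent step sits one going further in +y and one rise higher in +z, directly behind and above the previous step with no overlap.


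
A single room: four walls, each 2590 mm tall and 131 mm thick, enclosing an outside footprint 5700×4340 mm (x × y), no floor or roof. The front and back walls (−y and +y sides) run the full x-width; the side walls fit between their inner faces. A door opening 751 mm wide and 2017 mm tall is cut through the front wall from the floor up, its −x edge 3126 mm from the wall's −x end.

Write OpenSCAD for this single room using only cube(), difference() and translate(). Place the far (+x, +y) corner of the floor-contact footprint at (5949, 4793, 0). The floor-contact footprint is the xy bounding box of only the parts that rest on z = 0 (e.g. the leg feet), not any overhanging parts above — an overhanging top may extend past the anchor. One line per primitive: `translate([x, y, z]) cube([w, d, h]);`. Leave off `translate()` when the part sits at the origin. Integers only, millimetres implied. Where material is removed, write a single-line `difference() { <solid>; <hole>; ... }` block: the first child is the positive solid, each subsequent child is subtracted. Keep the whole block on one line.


difference() { translate([249, 453, 0]) cube([5700, 131, 2590]); translate([3375, 453, 0]) cube([751, 131, 2017]); }
translate([249, 4662, 0]) cube([5700, 131, 2590]);
translate([249, 584, 0]) cube([131, 4078, 2590]);
translate([5818, 584, 0]) cube([131, 4078, 2590]);


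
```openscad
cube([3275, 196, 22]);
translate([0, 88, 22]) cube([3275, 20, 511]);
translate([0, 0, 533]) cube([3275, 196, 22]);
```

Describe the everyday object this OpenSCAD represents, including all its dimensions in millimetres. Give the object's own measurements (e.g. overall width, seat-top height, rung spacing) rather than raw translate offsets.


An I-beam lying along x, 3275 mm long. Overall section height 555 mm. Two flanges 196 mm wide (y) and 22 mm thick, one on the floor and one at the top; a web 20 mm thick runs between them, centred on the flange width.


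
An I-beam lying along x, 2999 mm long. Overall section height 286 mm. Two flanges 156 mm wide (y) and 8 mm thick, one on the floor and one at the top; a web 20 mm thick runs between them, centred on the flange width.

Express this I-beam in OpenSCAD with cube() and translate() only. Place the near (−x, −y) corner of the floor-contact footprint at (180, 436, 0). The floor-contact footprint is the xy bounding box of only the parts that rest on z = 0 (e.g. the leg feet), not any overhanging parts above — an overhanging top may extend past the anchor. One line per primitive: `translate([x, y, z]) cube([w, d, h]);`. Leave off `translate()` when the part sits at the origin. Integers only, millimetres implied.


translate([180, 436, 0]) cube([2999, 156, 8]);
translate([180, 504, 8]) cube([2999, 20, 270]);
translate([180, 436, 278]) cube([2999, 156, 8]);


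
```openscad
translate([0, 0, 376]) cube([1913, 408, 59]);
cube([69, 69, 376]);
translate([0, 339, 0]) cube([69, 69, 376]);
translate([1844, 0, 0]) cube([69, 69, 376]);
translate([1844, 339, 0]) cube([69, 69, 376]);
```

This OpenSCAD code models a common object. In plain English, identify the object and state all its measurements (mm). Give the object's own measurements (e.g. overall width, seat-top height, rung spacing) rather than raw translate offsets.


A bench: a 1913×408 mm seat slab, 59 mm thick, top at z = 435 mm, on four 69×69 mm square legs flush with the seat corners and standing on z = 0.


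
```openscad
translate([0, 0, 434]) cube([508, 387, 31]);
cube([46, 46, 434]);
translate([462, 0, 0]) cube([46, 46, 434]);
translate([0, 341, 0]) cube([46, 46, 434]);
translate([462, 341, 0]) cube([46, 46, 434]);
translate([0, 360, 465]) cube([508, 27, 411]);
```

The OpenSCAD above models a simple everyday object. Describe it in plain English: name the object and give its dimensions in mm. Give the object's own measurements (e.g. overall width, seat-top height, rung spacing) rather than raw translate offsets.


A chair. The seat is a 508×387×31 mm slab with its top at z = 465 mm, on four 46×46 mm corner legs (flush with the seat edges, standing on z = 0). A flat backrest 27 mm thick, 411 mm tall, spans the full seat width and rises from the seat top along its +y edge, rear face flush with the rear of the seat.


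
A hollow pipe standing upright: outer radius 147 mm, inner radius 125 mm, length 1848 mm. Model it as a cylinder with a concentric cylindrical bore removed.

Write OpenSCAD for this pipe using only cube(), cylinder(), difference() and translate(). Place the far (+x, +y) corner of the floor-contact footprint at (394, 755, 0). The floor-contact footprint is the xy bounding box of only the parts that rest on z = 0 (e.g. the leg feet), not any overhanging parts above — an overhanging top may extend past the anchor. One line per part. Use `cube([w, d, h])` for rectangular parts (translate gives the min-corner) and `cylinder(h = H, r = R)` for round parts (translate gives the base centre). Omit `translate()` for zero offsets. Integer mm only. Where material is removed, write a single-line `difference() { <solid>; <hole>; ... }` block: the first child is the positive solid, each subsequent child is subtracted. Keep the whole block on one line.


difference() { translate([247, 608, 0]) cylinder(h = 1848, r = 147); translate([247, 608, 0]) cylinder(h = 1848, r = 125); }


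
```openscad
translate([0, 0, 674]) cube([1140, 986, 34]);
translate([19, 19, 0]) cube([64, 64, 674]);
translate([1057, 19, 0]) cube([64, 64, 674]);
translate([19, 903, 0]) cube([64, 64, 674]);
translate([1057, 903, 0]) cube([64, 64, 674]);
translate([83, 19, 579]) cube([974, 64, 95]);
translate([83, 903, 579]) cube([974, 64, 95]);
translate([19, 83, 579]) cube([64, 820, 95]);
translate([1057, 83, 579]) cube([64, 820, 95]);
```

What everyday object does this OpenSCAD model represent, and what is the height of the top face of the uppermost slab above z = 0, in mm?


A table. The table height is 708 mm.

A 1140×986×34 slab sits at z = 674 on four 64 mm square posts — a table. The top surface is at 674 + 34 = 708 mm.


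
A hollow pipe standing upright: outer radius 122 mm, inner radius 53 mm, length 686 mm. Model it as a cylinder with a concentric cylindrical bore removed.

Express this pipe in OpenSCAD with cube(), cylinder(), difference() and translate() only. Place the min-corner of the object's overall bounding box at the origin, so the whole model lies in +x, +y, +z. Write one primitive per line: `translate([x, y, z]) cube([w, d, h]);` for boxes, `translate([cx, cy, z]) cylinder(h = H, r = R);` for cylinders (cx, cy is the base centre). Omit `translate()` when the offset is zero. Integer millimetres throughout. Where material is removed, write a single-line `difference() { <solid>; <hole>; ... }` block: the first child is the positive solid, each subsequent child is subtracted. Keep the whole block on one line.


difference() { translate([122, 122, 0]) cylinder(h = 686, r = 122); translate([122, 122, 0]) cylinder(h = 686, r = 53); }
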